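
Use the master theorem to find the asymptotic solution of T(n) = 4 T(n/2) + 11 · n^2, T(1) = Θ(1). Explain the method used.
T(n) = Θ(n^2 log n)

log_2 4 = 2, and f(n) = 11 · n^2 = Θ(n^(log_2 4)). This is Case 2 of the master theorem: T(n) = Θ(f(n) · log n) = Θ(n^2 log n).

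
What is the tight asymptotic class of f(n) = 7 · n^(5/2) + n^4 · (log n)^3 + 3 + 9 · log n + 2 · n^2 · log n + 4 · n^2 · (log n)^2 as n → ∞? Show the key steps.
f(n) ∈ Θ(n^4 · (log n)^3)

Compare the terms by growth order. For large n, n^a · (log n)^b dominates n^a' · (log n)^b' iff a > a', or (a = a' and b > b'). Ranking the 6 terms shows the dominant one is n^4 · (log n)^3. Hence f(n) ∈ Θ(n^4 · (log n)^3).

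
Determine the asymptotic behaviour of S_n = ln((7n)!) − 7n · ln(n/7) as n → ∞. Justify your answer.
S_n ~ 7n · (ln 49 − 1) + O(ln n)

Stirling: ln((7n)!) = 7n ln(7n) − 7n + O(ln n).
  S_n = 7n ln(7n) − 7n − 7n ln(n/7) + O(ln n)
      = 7n ln(7n) − 7n ln n + 7n ln 7 − 7n + O(ln n)
      = 7n ln 7 + 7n ln 7 − 7n + O(ln n)
      = 7n (ln 49 − 1) + O(ln n).
Numerically ln(49) − 1 ≈ 2.8918.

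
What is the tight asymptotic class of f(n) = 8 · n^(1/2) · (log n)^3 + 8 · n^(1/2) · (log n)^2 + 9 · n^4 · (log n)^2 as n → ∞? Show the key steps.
f(n) ∈ Θ(n^4 · (log n)^2)

Compare the terms by growth order. For large n, n^a · (log n)^b dominates n^a' · (log n)^b' iff a > a', or (a = a' and b > b'). Ranking the 3 terms shows the dominant one is 9 · n^4 · (log n)^2. Hence f(n) ∈ Θ(n^4 · (log n)^2).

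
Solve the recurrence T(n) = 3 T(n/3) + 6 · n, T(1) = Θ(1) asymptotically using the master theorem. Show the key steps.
T(n) = Θ(n log n)

log_3 3 = 1, and f(n) = 6 · n = Θ(n^(log_3 3)). This is Case 2 of the master theorem: T(n) = Θ(f(n) · log n) = Θ(n log n).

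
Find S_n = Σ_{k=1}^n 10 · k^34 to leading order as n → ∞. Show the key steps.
S_n ~ 2 · n^35 / 7

By integral comparison (Euler-Maclaurin), Σ_{k=1}^n 10 · k^34 = 10 · ∫_0^n x^34 dx + O(n^34) = 10 · n^35/35 = 2 · n^35 / 7 + O(n^34). (Equivalently, Faulhaber's formula gives the same leading term.)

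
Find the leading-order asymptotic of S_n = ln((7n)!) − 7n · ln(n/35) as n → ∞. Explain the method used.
S_n ~ 7n · (ln 245 − 1) + O(ln n)

Stirling: ln((7n)!) = 7n ln(7n) − 7n + O(ln n).
  S_n = 7n ln(7n) − 7n − 7n ln(n/35) + O(ln n)
      = 7n ln(7n) − 7n ln n + 7n ln 35 − 7n + O(ln n)
      = 7n ln 7 + 7n ln 35 − 7n + O(ln n)
      = 7n (ln 245 − 1) + O(ln n).
Numerically ln(245) − 1 ≈ 4.5013.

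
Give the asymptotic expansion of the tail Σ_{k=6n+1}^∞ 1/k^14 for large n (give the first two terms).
Σ_{k>6n} 1/k^14 = 1/(13 · (6n)^13) − 1/(2 · (6n)^14) + O(1/(6n)^15)

Compare to the integral: ∫_{6n}^∞ x^(−14) dx = [−x^(−13)/13]_{6n}^∞ = 1/((14−1)·(6n)^13). The Euler-Maclaurin correction adds −f(6n)/2 = −1/(2·(6n)^14). Euler-Maclaurin then gives
  Σ_{k>6n} 1/k^14 = ∫_{6n}^∞ dx/x^14 − 1/(2·(6n)^14) + O(1/(6n)^15).
(Equivalently this is ζ(14) − Σ_{k≤6n} 1/k^14.)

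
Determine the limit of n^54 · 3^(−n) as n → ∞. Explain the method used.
lim = 0

Exponentials with base > 1 dominate every fixed polynomial: for any fixed c, n^c / 3^n → 0 as n → ∞ (e.g. by the ratio test, or by writing 3^n = e^(n ln 3) and noting e^(n ln 3) / n^c → ∞). Hence n^54 · 3^(−n) = n^54 / 3^n → 0.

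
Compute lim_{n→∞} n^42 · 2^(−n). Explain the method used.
lim = 0

Exponentials with base > 1 dominate every fixed polynomial: for any fixed c, n^c / 2^n → 0 as n → ∞ (e.g. by the ratio test, or by writing 2^n = e^(n ln 2) and noting e^(n ln 2) / n^c → ∞). Hence n^42 · 2^(−n) = n^42 / 2^n → 0.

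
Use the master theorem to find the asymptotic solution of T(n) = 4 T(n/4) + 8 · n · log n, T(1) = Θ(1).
T(n) = Θ(n · (log n)^2)

Here log_4 4 = 1 and f(n) = 8 · n · log n = Θ(n^(log_4 4) · (log n)^1). This is the extended Case 2 of the master theorem (f matches the critical exponent up to log factors), giving T(n) = Θ(n^(log_4 4) · (log n)^(1+1)) = Θ(n · (log n)^2).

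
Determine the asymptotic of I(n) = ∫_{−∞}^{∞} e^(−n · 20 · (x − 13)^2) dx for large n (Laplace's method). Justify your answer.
I(n) = sqrt(π/(20n))

Here φ(x) = 20 · (x − 13)^2 has its unique minimum at x* = 13 with φ(x*) = 0 and φ''(x*) = 40. Laplace's method gives
  I(n) ~ e^(−n φ(x*)) · sqrt(2π / (n · φ''(x*))) = sqrt(2π / (40n)) = sqrt(π/(20n)).
This is exact: substituting u = (x − 13)·sqrt(20n) gives I(n) = (1/sqrt(20n)) ∫_{−∞}^{∞} e^(−u^2) du = sqrt(π/(20n)).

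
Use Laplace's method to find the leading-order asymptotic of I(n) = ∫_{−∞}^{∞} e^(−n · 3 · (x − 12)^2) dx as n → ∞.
I(n) = sqrt(π/(3n))

Here φ(x) = 3 · (x − 12)^2 has its unique minimum at x* = 12 with φ(x*) = 0 and φ''(x*) = 6. Laplace's method gives
  I(n) ~ e^(−n φ(x*)) · sqrt(2π / (n · φ''(x*))) = sqrt(2π / (6n)) = sqrt(π/(3n)).
This is exact: substituting u = (x − 12)·sqrt(3n) gives I(n) = (1/sqrt(3n)) ∫_{−∞}^{∞} e^(−u^2) du = sqrt(π/(3n)).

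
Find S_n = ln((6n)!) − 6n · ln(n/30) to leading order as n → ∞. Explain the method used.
S_n ~ 6n · (ln 180 − 1) + O(ln n)

Stirling: ln((6n)!) = 6n ln(6n) − 6n + O(ln n).
  S_n = 6n ln(6n) − 6n − 6n ln(n/30) + O(ln n)
      = 6n ln(6n) − 6n ln n + 6n ln 30 − 6n + O(ln n)
      = 6n ln 6 + 6n ln 30 − 6n + O(ln n)
      = 6n (ln 180 − 1) + O(ln n).
Numerically ln(180) − 1 ≈ 4.1930.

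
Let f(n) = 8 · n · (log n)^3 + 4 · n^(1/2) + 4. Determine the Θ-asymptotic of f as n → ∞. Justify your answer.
f(n) ∈ Θ(n · (log n)^3)

Compare the terms by growth order. For large n, n^a · (log n)^b dominates n^a' · (log n)^b' iff a > a', or (a = a' and b > b'). Ranking the 3 terms shows the dominant one is 8 · n · (log n)^3. Hence f(n) ∈ Θ(n · (log n)^3).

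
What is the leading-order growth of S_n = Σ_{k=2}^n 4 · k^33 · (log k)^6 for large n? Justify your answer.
S_n ~ 2 · n^34 · (log n)^6 / 17

By integral comparison, S_n = ∫_1^n 4 · x^33 · (log x)^6 dx + O(n^33 · (log n)^6). For the integral, the leading term of ∫_1^n x^33 (log x)^6 dx is n^34/34 · (log n)^6 (by repeated integration by parts; each step lowers the log-exponent and produces a relatively O(1/log n) correction). Hence S_n ~ 2 · n^34 · (log n)^6 / 17.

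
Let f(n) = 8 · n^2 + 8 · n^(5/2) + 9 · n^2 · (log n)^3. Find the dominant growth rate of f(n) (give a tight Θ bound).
f(n) ∈ Θ(n^(5/2))

Compare the terms by growth order. For large n, n^a · (log n)^b dominates n^a' · (log n)^b' iff a > a', or (a = a' and b > b'). Ranking the 3 terms shows the dominant one is 8 · n^(5/2). Hence f(n) ∈ Θ(n^(5/2)).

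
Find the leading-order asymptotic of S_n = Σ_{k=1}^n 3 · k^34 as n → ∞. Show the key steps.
S_n ~ 3 · n^35 / 35

By integral comparison (Euler-Maclaurin), Σ_{k=1}^n 3 · k^34 = 3 · ∫_0^n x^34 dx + O(n^34) = 3 · n^35/35 + O(n^34). (Equivalently, Faulhaber's formula gives the same leading term.)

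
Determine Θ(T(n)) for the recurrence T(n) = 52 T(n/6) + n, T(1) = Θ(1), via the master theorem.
T(n) = Θ(n^(log_6 52))

Master theorem: compare f(n) = n to n^(log_6 52) where log_6 52 ≈ 2.205. Since 1 < log_6 52, we have f(n) = O(n^(log_6 52 − ε)) for some ε > 0 — Case 1. Hence T(n) = Θ(n^(log_6 52)).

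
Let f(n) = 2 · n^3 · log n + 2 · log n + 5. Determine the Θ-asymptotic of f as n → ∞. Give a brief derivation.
f(n) ∈ Θ(n^3 · log n)

Compare the terms by growth order. For large n, n^a · (log n)^b dominates n^a' · (log n)^b' iff a > a', or (a = a' and b > b'). Ranking the 3 terms shows the dominant one is 2 · n^3 · log n. Hence f(n) ∈ Θ(n^3 · log n).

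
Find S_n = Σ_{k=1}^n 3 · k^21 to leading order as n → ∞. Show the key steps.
S_n ~ 3 · n^22 / 22

By integral comparison (Euler-Maclaurin), Σ_{k=1}^n 3 · k^21 = 3 · ∫_0^n x^21 dx + O(n^21) = 3 · n^22/22 + O(n^21). (Equivalently, Faulhaber's formula gives the same leading term.)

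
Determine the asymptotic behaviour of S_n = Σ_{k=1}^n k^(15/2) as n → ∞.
S_n ~ (2/17) · n^(17/2)

Integral comparison: Σ_{k=1}^n k^(15/2) = ∫_0^n x^(15/2) dx + O(n^(15/2)). The integral is n^(1 + 15/2) / (1 + 15/2) = n^((15+2)/2) / ((15+2)/2) = (2/17) · n^(17/2).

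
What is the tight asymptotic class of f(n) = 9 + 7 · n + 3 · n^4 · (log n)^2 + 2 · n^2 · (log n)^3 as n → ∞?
f(n) ∈ Θ(n^4 · (log n)^2)

Compare the terms by growth order. For large n, n^a · (log n)^b dominates n^a' · (log n)^b' iff a > a', or (a = a' and b > b'). Ranking the 4 terms shows the dominant one is 3 · n^4 · (log n)^2. Hence f(n) ∈ Θ(n^4 · (log n)^2).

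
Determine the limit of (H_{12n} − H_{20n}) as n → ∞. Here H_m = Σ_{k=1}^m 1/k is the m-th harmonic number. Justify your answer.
lim = ln(12/20) = ln(3/5)

Euler-Maclaurin gives H_m = ln m + γ + 1/(2m) + O(1/m^2). The γ and O(1/m) terms cancel in the difference:
  H_{12n} − H_{20n} = ln(12n) − ln(20n) + O(1/n) = ln(12/20) + O(1/n).
Hence the limit is ln(12/20) = ln(3/5).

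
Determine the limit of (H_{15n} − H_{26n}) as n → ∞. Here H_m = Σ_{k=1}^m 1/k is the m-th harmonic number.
lim = ln(15/26)

Euler-Maclaurin gives H_m = ln m + γ + 1/(2m) + O(1/m^2). The γ and O(1/m) terms cancel in the difference:
  H_{15n} − H_{26n} = ln(15n) − ln(26n) + O(1/n) = ln(15/26) + O(1/n).
Hence the limit is ln(15/26).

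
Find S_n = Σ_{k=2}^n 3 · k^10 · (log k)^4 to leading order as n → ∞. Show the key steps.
S_n ~ 3 · n^11 · (log n)^4 / 11

By integral comparison, S_n = ∫_1^n 3 · x^10 · (log x)^4 dx + O(n^10 · (log n)^4). For the integral, the leading term of ∫_1^n x^10 (log x)^4 dx is n^11/11 · (log n)^4 (by repeated integration by parts; each step lowers the log-exponent and produces a relatively O(1/log n) correction). Hence S_n ~ 3 · n^11 · (log n)^4 / 11.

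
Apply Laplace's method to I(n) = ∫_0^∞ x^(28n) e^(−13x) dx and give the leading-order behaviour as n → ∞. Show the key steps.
I(n) ~ (sqrt(2π·28n) / 13) · (28n/(13e))^(28n)

Write the integrand as exp(28n ln x − 13x) and set f(x) = 28n ln x − 13x. Then f'(x) = 28n/x − 13 = 0 at x* = 28n/13, and f''(x*) = −28n/x*^2 = −13^2/(28n). Laplace's method (interior maximum) gives
  I(n) ~ e^(f(x*)) · sqrt(2π / |f''(x*)|)
        = exp(28n ln(28n/13) − 28n) · sqrt(2π · 28n / 13^2)
        = (28n/13)^(28n) e^(−28n) · sqrt(2π·28n) / 13
        = (sqrt(2π·28n) / 13) · (28n/(13e))^(28n).
This matches Γ(28n+1)/13^(28n+1) with Stirling applied to Γ.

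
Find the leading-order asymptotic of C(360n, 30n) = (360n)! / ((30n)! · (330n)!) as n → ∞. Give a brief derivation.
C(360n, 30n) ~ (8916100448256/285311670611)^(30n) · sqrt(6/(11π·30n))

Write N = 30n. Apply Stirling to each factorial:
  (12N)! ~ sqrt(2π·12N) · (12N/e)^(12N),
  N! ~ sqrt(2π N) · (N/e)^N,
  (11N)! ~ sqrt(2π·11N) · (11N/e)^(11N).
The exponential factors combine to (12N)^(12N) / (N^N · (11N)^(11N)) = 12^(12N)/11^(11N) = (12^12/11^11)^N = (8916100448256/285311670611)^N.
The square-root prefactors combine to sqrt(2π·12N) / (sqrt(2π N)·sqrt(2π·11N)) = sqrt(12 / (2π·11·N)) = sqrt(6/(11π·30n)).
Substituting N = 30n: C(360n, 30n) ~ (8916100448256/285311670611)^(30n) · sqrt(6/(11π·30n)).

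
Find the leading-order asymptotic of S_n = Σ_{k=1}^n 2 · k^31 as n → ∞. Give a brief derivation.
S_n ~ n^32 / 16

By integral comparison (Euler-Maclaurin), Σ_{k=1}^n 2 · k^31 = 2 · ∫_0^n x^31 dx + O(n^31) = 2 · n^32/32 = n^32 / 16 + O(n^31). (Equivalently, Faulhaber's formula gives the same leading term.)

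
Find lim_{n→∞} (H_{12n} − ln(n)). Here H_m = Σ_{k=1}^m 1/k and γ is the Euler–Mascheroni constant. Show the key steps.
lim = ln 12 + γ

By Euler-Maclaurin, H_m = ln m + γ + O(1/m). So
  H_{12n} − ln(n) = ln(12n) + γ − ln(n) + O(1/n)
                       = ln(12/1) + γ + O(1/n).
Hence the limit is ln(12/1) + γ.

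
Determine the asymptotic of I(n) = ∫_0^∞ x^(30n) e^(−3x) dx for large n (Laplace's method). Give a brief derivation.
I(n) ~ (sqrt(2π·30n) / 3) · (30n/(3e))^(30n)

Write the integrand as exp(30n ln x − 3x) and set f(x) = 30n ln x − 3x. Then f'(x) = 30n/x − 3 = 0 at x* = 30n/3, and f''(x*) = −30n/x*^2 = −3^2/(30n). Laplace's method (interior maximum) gives
  I(n) ~ e^(f(x*)) · sqrt(2π / |f''(x*)|)
        = exp(30n ln(30n/3) − 30n) · sqrt(2π · 30n / 3^2)
        = (30n/3)^(30n) e^(−30n) · sqrt(2π·30n) / 3
        = (sqrt(2π·30n) / 3) · (30n/(3e))^(30n).
This matches Γ(30n+1)/3^(30n+1) with Stirling applied to Γ.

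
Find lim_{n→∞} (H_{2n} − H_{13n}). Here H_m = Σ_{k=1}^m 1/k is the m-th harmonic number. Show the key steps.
lim = ln(2/13)

Euler-Maclaurin gives H_m = ln m + γ + 1/(2m) + O(1/m^2). The γ and O(1/m) terms cancel in the difference:
  H_{2n} − H_{13n} = ln(2n) − ln(13n) + O(1/n) = ln(2/13) + O(1/n).
Hence the limit is ln(2/13).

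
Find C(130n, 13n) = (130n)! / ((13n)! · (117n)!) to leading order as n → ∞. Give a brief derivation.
C(130n, 13n) ~ (10000000000/387420489)^(13n) · sqrt(5/(9π·13n))

Write N = 13n. Apply Stirling to each factorial:
  (10N)! ~ sqrt(2π·10N) · (10N/e)^(10N),
  N! ~ sqrt(2π N) · (N/e)^N,
  (9N)! ~ sqrt(2π·9N) · (9N/e)^(9N).
The exponential factors combine to (10N)^(10N) / (N^N · (9N)^(9N)) = 10^(10N)/9^(9N) = (10^10/9^9)^N = (10000000000/387420489)^N.
The square-root prefactors combine to sqrt(2π·10N) / (sqrt(2π N)·sqrt(2π·9N)) = sqrt(10 / (2π·9·N)) = sqrt(5/(9π·13n)).
Substituting N = 13n: C(130n, 13n) ~ (10000000000/387420489)^(13n) · sqrt(5/(9π·13n)).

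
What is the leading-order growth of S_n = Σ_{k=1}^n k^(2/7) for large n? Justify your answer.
S_n ~ (7/9) · n^(9/7)

Integral comparison: Σ_{k=1}^n k^(2/7) = ∫_0^n x^(2/7) dx + O(n^(2/7)). The integral is n^(1 + 2/7) / (1 + 2/7) = n^((2+7)/7) / ((2+7)/7) = (7/9) · n^(9/7).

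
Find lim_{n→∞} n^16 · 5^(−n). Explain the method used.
lim = 0

Exponentials with base > 1 dominate every fixed polynomial: for any fixed c, n^c / 5^n → 0 as n → ∞ (e.g. by the ratio test, or by writing 5^n = e^(n ln 5) and noting e^(n ln 5) / n^c → ∞). Hence n^16 · 5^(−n) = n^16 / 5^n → 0.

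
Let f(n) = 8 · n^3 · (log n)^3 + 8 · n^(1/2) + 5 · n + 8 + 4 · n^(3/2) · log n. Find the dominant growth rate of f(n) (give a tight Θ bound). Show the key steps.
f(n) ∈ Θ(n^3 · (log n)^3)

Compare the terms by growth order. For large n, n^a · (log n)^b dominates n^a' · (log n)^b' iff a > a', or (a = a' and b > b'). Ranking the 5 terms shows the dominant one is 8 · n^3 · (log n)^3. Hence f(n) ∈ Θ(n^3 · (log n)^3).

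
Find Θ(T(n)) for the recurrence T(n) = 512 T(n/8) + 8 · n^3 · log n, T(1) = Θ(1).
T(n) = Θ(n^3 · (log n)^2)

Here log_8 512 = 3 and f(n) = 8 · n^3 · log n = Θ(n^(log_8 512) · (log n)^1). This is the extended Case 2 of the master theorem (f matches the critical exponent up to log factors), giving T(n) = Θ(n^(log_8 512) · (log n)^(1+1)) = Θ(n^3 · (log n)^2).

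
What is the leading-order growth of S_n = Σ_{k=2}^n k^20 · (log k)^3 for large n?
S_n ~ n^21 · (log n)^3 / 21

By integral comparison, S_n = ∫_1^n x^20 · (log x)^3 dx + O(n^20 · (log n)^3). For the integral, the leading term of ∫_1^n x^20 (log x)^3 dx is n^21/21 · (log n)^3 (by repeated integration by parts; each step lowers the log-exponent and produces a relatively O(1/log n) correction). Hence S_n ~ n^21 · (log n)^3 / 21.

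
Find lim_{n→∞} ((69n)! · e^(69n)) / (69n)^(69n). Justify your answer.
lim = ∞

Stirling: (69n)! ~ sqrt(2π·69n) · (69n/e)^(69n). Hence
  (69n)! · e^(69n) / (69n)^(69n) ~ sqrt(2π·69n) = sqrt(2π·69) · sqrt(n) → ∞.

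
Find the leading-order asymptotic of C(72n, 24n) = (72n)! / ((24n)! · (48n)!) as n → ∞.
C(72n, 24n) ~ (27/4)^(24n) · sqrt(3/(4π·24n))

Write N = 24n. Apply Stirling to each factorial:
  (3N)! ~ sqrt(2π·3N) · (3N/e)^(3N),
  N! ~ sqrt(2π N) · (N/e)^N,
  (2N)! ~ sqrt(2π·2N) · (2N/e)^(2N).
The exponential factors combine to (3N)^(3N) / (N^N · (2N)^(2N)) = 3^(3N)/2^(2N) = (3^3/2^2)^N = (27/4)^N.
The square-root prefactors combine to sqrt(2π·3N) / (sqrt(2π N)·sqrt(2π·2N)) = sqrt(3 / (2π·2·N)) = sqrt(3/(4π·24n)).
Substituting N = 24n: C(72n, 24n) ~ (27/4)^(24n) · sqrt(3/(4π·24n)).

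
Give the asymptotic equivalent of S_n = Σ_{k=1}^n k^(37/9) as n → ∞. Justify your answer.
S_n ~ (9/46) · n^(46/9)

Integral comparison: Σ_{k=1}^n k^(37/9) = ∫_0^n x^(37/9) dx + O(n^(37/9)). The integral is n^(1 + 37/9) / (1 + 37/9) = n^((37+9)/9) / ((37+9)/9) = (9/46) · n^(46/9).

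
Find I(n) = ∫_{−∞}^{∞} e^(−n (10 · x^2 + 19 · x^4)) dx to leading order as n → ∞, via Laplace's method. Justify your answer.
I(n) ~ sqrt(π/(10n))

φ(x) = 10 · x^2 + 19 · x^4 has its unique global minimum at x* = 0 (since φ'(x) = 20x + 76x^3 = 0 only at x = 0 for real x with both coefficients positive, and φ → ∞ as |x| → ∞). At x* = 0, φ(0) = 0 and φ''(0) = 20. Laplace's method then gives
  I(n) ~ sqrt(2π / (n · φ''(0))) · e^(−n φ(0)) = sqrt(2π / (20n)) = sqrt(π/(10n)).
The 19 · x^4 term contributes only at subleading order (an O(1/n) relative correction).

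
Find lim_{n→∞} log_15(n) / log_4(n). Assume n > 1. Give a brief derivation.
lim = ln(4) / ln(15) = log_15(4)

Change of base: log_15(n) = ln n / ln 15 and log_4(n) = ln n / ln 4. The ratio is (ln n / ln 15) · (ln 4 / ln n) = ln 4 / ln 15, a constant independent of n. So the limit is ln 4 / ln 15 = log_15(4).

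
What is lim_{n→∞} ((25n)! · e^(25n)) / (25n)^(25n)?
lim = ∞

Stirling: (25n)! ~ sqrt(2π·25n) · (25n/e)^(25n). Hence
  (25n)! · e^(25n) / (25n)^(25n) ~ sqrt(2π·25n) = sqrt(2π·25) · sqrt(n) → ∞.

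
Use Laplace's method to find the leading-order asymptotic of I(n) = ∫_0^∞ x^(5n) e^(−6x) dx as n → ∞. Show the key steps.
I(n) ~ (sqrt(2π·5n) / 6) · (5n/(6e))^(5n)

Write the integrand as exp(5n ln x − 6x) and set f(x) = 5n ln x − 6x. Then f'(x) = 5n/x − 6 = 0 at x* = 5n/6, and f''(x*) = −5n/x*^2 = −6^2/(5n). Laplace's method (interior maximum) gives
  I(n) ~ e^(f(x*)) · sqrt(2π / |f''(x*)|)
        = exp(5n ln(5n/6) − 5n) · sqrt(2π · 5n / 6^2)
        = (5n/6)^(5n) e^(−5n) · sqrt(2π·5n) / 6
        = (sqrt(2π·5n) / 6) · (5n/(6e))^(5n).
This matches Γ(5n+1)/6^(5n+1) with Stirling applied to Γ.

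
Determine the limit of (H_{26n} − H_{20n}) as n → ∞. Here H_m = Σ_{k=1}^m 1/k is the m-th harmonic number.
lim = ln(26/20) = ln(13/10)

Euler-Maclaurin gives H_m = ln m + γ + 1/(2m) + O(1/m^2). The γ and O(1/m) terms cancel in the difference:
  H_{26n} − H_{20n} = ln(26n) − ln(20n) + O(1/n) = ln(26/20) + O(1/n).
Hence the limit is ln(26/20) = ln(13/10).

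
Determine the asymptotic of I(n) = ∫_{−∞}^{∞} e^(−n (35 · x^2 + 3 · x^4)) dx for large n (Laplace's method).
I(n) ~ sqrt(π/(35n))

φ(x) = 35 · x^2 + 3 · x^4 has its unique global minimum at x* = 0 (since φ'(x) = 70x + 12x^3 = 0 only at x = 0 for real x with both coefficients positive, and φ → ∞ as |x| → ∞). At x* = 0, φ(0) = 0 and φ''(0) = 70. Laplace's method then gives
  I(n) ~ sqrt(2π / (n · φ''(0))) · e^(−n φ(0)) = sqrt(2π / (70n)) = sqrt(π/(35n)).
The 3 · x^4 term contributes only at subleading order (an O(1/n) relative correction).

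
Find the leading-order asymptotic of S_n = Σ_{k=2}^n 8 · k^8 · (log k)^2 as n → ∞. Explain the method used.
S_n ~ 8 · n^9 · (log n)^2 / 9

By integral comparison, S_n = ∫_1^n 8 · x^8 · (log x)^2 dx + O(n^8 · (log n)^2). For the integral, the leading term of ∫_1^n x^8 (log x)^2 dx is n^9/9 · (log n)^2 (by repeated integration by parts; each step lowers the log-exponent and produces a relatively O(1/log n) correction). Hence S_n ~ 8 · n^9 · (log n)^2 / 9.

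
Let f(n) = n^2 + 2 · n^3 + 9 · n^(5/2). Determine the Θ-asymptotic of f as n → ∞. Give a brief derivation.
f(n) ∈ Θ(n^3)

Compare the terms by growth order. For large n, n^a · (log n)^b dominates n^a' · (log n)^b' iff a > a', or (a = a' and b > b'). Ranking the 3 terms shows the dominant one is 2 · n^3. Hence f(n) ∈ Θ(n^3).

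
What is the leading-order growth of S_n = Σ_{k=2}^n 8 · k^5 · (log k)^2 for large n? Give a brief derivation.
S_n ~ 4 · n^6 · (log n)^2 / 3

By integral comparison, S_n = ∫_1^n 8 · x^5 · (log x)^2 dx + O(n^5 · (log n)^2). For the integral, the leading term of ∫_1^n x^5 (log x)^2 dx is n^6/6 · (log n)^2 (by repeated integration by parts; each step lowers the log-exponent and produces a relatively O(1/log n) correction). Hence S_n ~ 4 · n^6 · (log n)^2 / 3.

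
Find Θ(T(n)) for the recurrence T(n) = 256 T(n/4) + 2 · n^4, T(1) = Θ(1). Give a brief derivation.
T(n) = Θ(n^4 log n)

log_4 256 = 4, and f(n) = 2 · n^4 = Θ(n^(log_4 256)). This is Case 2 of the master theorem: T(n) = Θ(f(n) · log n) = Θ(n^4 log n).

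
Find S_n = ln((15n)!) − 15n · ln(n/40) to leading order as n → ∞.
S_n ~ 15n · (ln 600 − 1) + O(ln n)

Stirling: ln((15n)!) = 15n ln(15n) − 15n + O(ln n).
  S_n = 15n ln(15n) − 15n − 15n ln(n/40) + O(ln n)
      = 15n ln(15n) − 15n ln n + 15n ln 40 − 15n + O(ln n)
      = 15n ln 15 + 15n ln 40 − 15n + O(ln n)
      = 15n (ln 600 − 1) + O(ln n).
Numerically ln(600) − 1 ≈ 5.3969.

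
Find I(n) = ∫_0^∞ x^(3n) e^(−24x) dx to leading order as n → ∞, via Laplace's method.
I(n) ~ (sqrt(2π·3n) / 24) · (3n/(24e))^(3n)

Write the integrand as exp(3n ln x − 24x) and set f(x) = 3n ln x − 24x. Then f'(x) = 3n/x − 24 = 0 at x* = 3n/24, and f''(x*) = −3n/x*^2 = −24^2/(3n). Laplace's method (interior maximum) gives
  I(n) ~ e^(f(x*)) · sqrt(2π / |f''(x*)|)
        = exp(3n ln(3n/24) − 3n) · sqrt(2π · 3n / 24^2)
        = (3n/24)^(3n) e^(−3n) · sqrt(2π·3n) / 24
        = (sqrt(2π·3n) / 24) · (3n/(24e))^(3n).
This matches Γ(3n+1)/24^(3n+1) with Stirling applied to Γ.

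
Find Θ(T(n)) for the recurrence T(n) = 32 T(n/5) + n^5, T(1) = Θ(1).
T(n) = Θ(n^5)

log_5 32 ≈ 2.153. f(n) = n^5 dominates n^(log_5 32) since 5 > 2.153, and the regularity condition a·f(n/b) = 32·(n/5)^5 = (32/3125)·n^5 ≤ c·f(n) holds with c = 32/3125 ≈ 0.0102 < 1. So this is Case 3: T(n) = Θ(f(n)) = Θ(n^5).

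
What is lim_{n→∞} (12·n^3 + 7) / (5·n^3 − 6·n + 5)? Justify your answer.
lim = 12/5

For large n the leading n^3 terms dominate both numerator and denominator. Dividing top and bottom by n^3, every other term tends to 0, leaving 12/5.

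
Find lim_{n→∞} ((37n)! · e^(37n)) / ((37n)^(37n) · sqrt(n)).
lim = sqrt(2π·37)

Stirling: (37n)! ~ sqrt(2π·37n) · (37n/e)^(37n). Hence
  (37n)! · e^(37n) / (37n)^(37n) ~ sqrt(2π·37n).
Dividing by sqrt(n): sqrt(2π·37n) / sqrt(n) = sqrt(2π·37) · n^((1−1)/2), so the limit is sqrt(2π·37).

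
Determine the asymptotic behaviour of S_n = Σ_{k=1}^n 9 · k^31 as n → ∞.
S_n ~ 9 · n^32 / 32

By integral comparison (Euler-Maclaurin), Σ_{k=1}^n 9 · k^31 = 9 · ∫_0^n x^31 dx + O(n^31) = 9 · n^32/32 + O(n^31). (Equivalently, Faulhaber's formula gives the same leading term.)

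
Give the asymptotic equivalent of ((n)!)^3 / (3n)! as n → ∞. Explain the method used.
((n)!)^3/(3n)! ~ ((2π·n)^(2/2) / sqrt(3)) · 3^(−3·n)  →  0

Write N = n. Stirling: N! ~ sqrt(2π N)(N/e)^N and (3N)! ~ sqrt(2π·3N)·(3N/e)^(3N).
  (N!)^3/(3N)! ~ (2π N)^(3/2) (N/e)^(3N) / [sqrt(2π·3N) (3N/e)^(3N)]
     = (2π N)^(3/2) / sqrt(2π·3N) · (N/(3N))^(3N)
     = (2π N)^((3−1)/2) / sqrt(3) · 3^(−3N).
Since 3^3 > 1, the factor 3^(−3N) decays exponentially, so the ratio → 0. Substituting N = n gives the stated form.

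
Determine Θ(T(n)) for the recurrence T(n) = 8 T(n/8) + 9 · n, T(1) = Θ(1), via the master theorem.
T(n) = Θ(n log n)

log_8 8 = 1, and f(n) = 9 · n = Θ(n^(log_8 8)). This is Case 2 of the master theorem: T(n) = Θ(f(n) · log n) = Θ(n log n).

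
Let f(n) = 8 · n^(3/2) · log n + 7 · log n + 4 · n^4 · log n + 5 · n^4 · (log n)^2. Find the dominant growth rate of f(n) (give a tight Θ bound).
f(n) ∈ Θ(n^4 · (log n)^2)

Compare the terms by growth order. For large n, n^a · (log n)^b dominates n^a' · (log n)^b' iff a > a', or (a = a' and b > b'). Ranking the 4 terms shows the dominant one is 5 · n^4 · (log n)^2. Hence f(n) ∈ Θ(n^4 · (log n)^2).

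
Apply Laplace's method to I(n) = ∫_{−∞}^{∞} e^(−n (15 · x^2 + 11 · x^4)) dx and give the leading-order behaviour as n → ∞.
I(n) ~ sqrt(π/(15n))

φ(x) = 15 · x^2 + 11 · x^4 has its unique global minimum at x* = 0 (since φ'(x) = 30x + 44x^3 = 0 only at x = 0 for real x with both coefficients positive, and φ → ∞ as |x| → ∞). At x* = 0, φ(0) = 0 and φ''(0) = 30. Laplace's method then gives
  I(n) ~ sqrt(2π / (n · φ''(0))) · e^(−n φ(0)) = sqrt(2π / (30n)) = sqrt(π/(15n)).
The 11 · x^4 term contributes only at subleading order (an O(1/n) relative correction).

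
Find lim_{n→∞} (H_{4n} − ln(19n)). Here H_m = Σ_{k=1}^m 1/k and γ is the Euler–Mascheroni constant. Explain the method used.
lim = ln(4/19) + γ

By Euler-Maclaurin, H_m = ln m + γ + O(1/m). So
  H_{4n} − ln(19n) = ln(4n) + γ − ln(19n) + O(1/n)
                       = ln(4/19) + γ + O(1/n).
Hence the limit is ln(4/19) + γ.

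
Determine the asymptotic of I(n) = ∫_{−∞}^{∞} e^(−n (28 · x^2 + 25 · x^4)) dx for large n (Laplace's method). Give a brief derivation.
I(n) ~ sqrt(π/(28n))

φ(x) = 28 · x^2 + 25 · x^4 has its unique global minimum at x* = 0 (since φ'(x) = 56x + 100x^3 = 0 only at x = 0 for real x with both coefficients positive, and φ → ∞ as |x| → ∞). At x* = 0, φ(0) = 0 and φ''(0) = 56. Laplace's method then gives
  I(n) ~ sqrt(2π / (n · φ''(0))) · e^(−n φ(0)) = sqrt(2π / (56n)) = sqrt(π/(28n)).
The 25 · x^4 term contributes only at subleading order (an O(1/n) relative correction).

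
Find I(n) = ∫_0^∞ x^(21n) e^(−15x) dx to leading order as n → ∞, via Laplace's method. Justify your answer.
I(n) ~ (sqrt(2π·21n) / 15) · (21n/(15e))^(21n)

Write the integrand as exp(21n ln x − 15x) and set f(x) = 21n ln x − 15x. Then f'(x) = 21n/x − 15 = 0 at x* = 21n/15, and f''(x*) = −21n/x*^2 = −15^2/(21n). Laplace's method (interior maximum) gives
  I(n) ~ e^(f(x*)) · sqrt(2π / |f''(x*)|)
        = exp(21n ln(21n/15) − 21n) · sqrt(2π · 21n / 15^2)
        = (21n/15)^(21n) e^(−21n) · sqrt(2π·21n) / 15
        = (sqrt(2π·21n) / 15) · (21n/(15e))^(21n).
This matches Γ(21n+1)/15^(21n+1) with Stirling applied to Γ.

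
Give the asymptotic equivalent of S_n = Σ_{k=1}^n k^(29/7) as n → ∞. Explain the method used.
S_n ~ (7/36) · n^(36/7)

Integral comparison: Σ_{k=1}^n k^(29/7) = ∫_0^n x^(29/7) dx + O(n^(29/7)). The integral is n^(1 + 29/7) / (1 + 29/7) = n^((29+7)/7) / ((29+7)/7) = (7/36) · n^(36/7).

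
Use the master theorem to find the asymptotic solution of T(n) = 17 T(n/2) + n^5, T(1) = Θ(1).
T(n) = Θ(n^5)

log_2 17 ≈ 4.087. f(n) = n^5 dominates n^(log_2 17) since 5 > 4.087, and the regularity condition a·f(n/b) = 17·(n/2)^5 = (17/32)·n^5 ≤ c·f(n) holds with c = 17/32 ≈ 0.531 < 1. So this is Case 3: T(n) = Θ(f(n)) = Θ(n^5).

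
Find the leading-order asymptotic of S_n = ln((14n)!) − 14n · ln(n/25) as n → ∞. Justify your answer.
S_n ~ 14n · (ln 350 − 1) + O(ln n)

Stirling: ln((14n)!) = 14n ln(14n) − 14n + O(ln n).
  S_n = 14n ln(14n) − 14n − 14n ln(n/25) + O(ln n)
      = 14n ln(14n) − 14n ln n + 14n ln 25 − 14n + O(ln n)
      = 14n ln 14 + 14n ln 25 − 14n + O(ln n)
      = 14n (ln 350 − 1) + O(ln n).
Numerically ln(350) − 1 ≈ 4.8579.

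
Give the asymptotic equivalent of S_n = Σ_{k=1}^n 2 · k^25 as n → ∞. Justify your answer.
S_n ~ n^26 / 13

By integral comparison (Euler-Maclaurin), Σ_{k=1}^n 2 · k^25 = 2 · ∫_0^n x^25 dx + O(n^25) = 2 · n^26/26 = n^26 / 13 + O(n^25). (Equivalently, Faulhaber's formula gives the same leading term.)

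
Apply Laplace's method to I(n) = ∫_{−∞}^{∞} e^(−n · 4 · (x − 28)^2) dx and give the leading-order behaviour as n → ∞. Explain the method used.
I(n) = sqrt(π/(4n))

Here φ(x) = 4 · (x − 28)^2 has its unique minimum at x* = 28 with φ(x*) = 0 and φ''(x*) = 8. Laplace's method gives
  I(n) ~ e^(−n φ(x*)) · sqrt(2π / (n · φ''(x*))) = sqrt(2π / (8n)) = sqrt(π/(4n)).
This is exact: substituting u = (x − 28)·sqrt(4n) gives I(n) = (1/sqrt(4n)) ∫_{−∞}^{∞} e^(−u^2) du = sqrt(π/(4n)).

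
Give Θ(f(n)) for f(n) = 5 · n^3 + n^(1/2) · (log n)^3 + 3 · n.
f(n) ∈ Θ(n^3)

Compare the terms by growth order. For large n, n^a · (log n)^b dominates n^a' · (log n)^b' iff a > a', or (a = a' and b > b'). Ranking the 3 terms shows the dominant one is 5 · n^3. Hence f(n) ∈ Θ(n^3).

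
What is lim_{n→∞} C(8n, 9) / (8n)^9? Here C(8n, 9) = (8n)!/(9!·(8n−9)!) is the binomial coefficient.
lim = 1/9! = 1/362880

With N = 8n → ∞: C(N, 9) / N^9 = [N(N−1)…(N−8)] / (9! · N^9) = (1/9!) · 1 · (1 − 1/(8n)) · … · (1 − 8/(8n)). Each factor → 1 as N → ∞, so the limit is 1/9! = 1/362880.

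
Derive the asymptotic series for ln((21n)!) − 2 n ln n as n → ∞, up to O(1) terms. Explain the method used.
ln((21n)!) − 2 n ln n = 19 n ln n + 21(ln 21 − 1) n + (1/2) ln(2π·21n) + O(1/n)

Stirling: ln((21n)!) = 21n ln(21n) − 21n + (1/2) ln(2π·21n) + O(1/n).
Expand 21n ln(21n) = 21n (ln n + ln 21) = 21n ln n + 21n ln 21.
Subtract 2n ln n: leading term is (21 − 2) n ln n = 19 n ln n. The next term is 21n ln 21 − 21n = 21(ln 21 − 1) n. Then the (1/2) ln(2π·21n) correction.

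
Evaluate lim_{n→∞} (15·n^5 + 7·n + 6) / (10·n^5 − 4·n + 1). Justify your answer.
lim = 15/10 = 3/2

For large n the leading n^5 terms dominate both numerator and denominator. Dividing top and bottom by n^5, every other term tends to 0, leaving 15/10 = 3/2.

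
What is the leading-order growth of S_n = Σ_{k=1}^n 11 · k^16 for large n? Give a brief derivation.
S_n ~ 11 · n^17 / 17

By integral comparison (Euler-Maclaurin), Σ_{k=1}^n 11 · k^16 = 11 · ∫_0^n x^16 dx + O(n^16) = 11 · n^17/17 + O(n^16). (Equivalently, Faulhaber's formula gives the same leading term.)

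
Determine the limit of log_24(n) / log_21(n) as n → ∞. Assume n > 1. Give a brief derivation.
lim = ln(21) / ln(24) = log_24(21)

Change of base: log_24(n) = ln n / ln 24 and log_21(n) = ln n / ln 21. The ratio is (ln n / ln 24) · (ln 21 / ln n) = ln 21 / ln 24, a constant independent of n. So the limit is ln 21 / ln 24 = log_24(21).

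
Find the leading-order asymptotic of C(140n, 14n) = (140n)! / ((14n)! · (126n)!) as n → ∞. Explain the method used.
C(140n, 14n) ~ (10000000000/387420489)^(14n) · sqrt(5/(9π·14n))

Write N = 14n. Apply Stirling to each factorial:
  (10N)! ~ sqrt(2π·10N) · (10N/e)^(10N),
  N! ~ sqrt(2π N) · (N/e)^N,
  (9N)! ~ sqrt(2π·9N) · (9N/e)^(9N).
The exponential factors combine to (10N)^(10N) / (N^N · (9N)^(9N)) = 10^(10N)/9^(9N) = (10^10/9^9)^N = (10000000000/387420489)^N.
The square-root prefactors combine to sqrt(2π·10N) / (sqrt(2π N)·sqrt(2π·9N)) = sqrt(10 / (2π·9·N)) = sqrt(5/(9π·14n)).
Substituting N = 14n: C(140n, 14n) ~ (10000000000/387420489)^(14n) · sqrt(5/(9π·14n)).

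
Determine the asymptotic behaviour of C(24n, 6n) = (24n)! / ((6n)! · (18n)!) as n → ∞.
C(24n, 6n) ~ (256/27)^(6n) · sqrt(2/(3π·6n))

Write N = 6n. Apply Stirling to each factorial:
  (4N)! ~ sqrt(2π·4N) · (4N/e)^(4N),
  N! ~ sqrt(2π N) · (N/e)^N,
  (3N)! ~ sqrt(2π·3N) · (3N/e)^(3N).
The exponential factors combine to (4N)^(4N) / (N^N · (3N)^(3N)) = 4^(4N)/3^(3N) = (4^4/3^3)^N = (256/27)^N.
The square-root prefactors combine to sqrt(2π·4N) / (sqrt(2π N)·sqrt(2π·3N)) = sqrt(4 / (2π·3·N)) = sqrt(2/(3π·6n)).
Substituting N = 6n: C(24n, 6n) ~ (256/27)^(6n) · sqrt(2/(3π·6n)).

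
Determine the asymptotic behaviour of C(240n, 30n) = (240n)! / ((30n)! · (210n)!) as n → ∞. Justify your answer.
C(240n, 30n) ~ (16777216/823543)^(30n) · sqrt(4/(7π·30n))

Write N = 30n. Apply Stirling to each factorial:
  (8N)! ~ sqrt(2π·8N) · (8N/e)^(8N),
  N! ~ sqrt(2π N) · (N/e)^N,
  (7N)! ~ sqrt(2π·7N) · (7N/e)^(7N).
The exponential factors combine to (8N)^(8N) / (N^N · (7N)^(7N)) = 8^(8N)/7^(7N) = (8^8/7^7)^N = (16777216/823543)^N.
The square-root prefactors combine to sqrt(2π·8N) / (sqrt(2π N)·sqrt(2π·7N)) = sqrt(8 / (2π·7·N)) = sqrt(4/(7π·30n)).
Substituting N = 30n: C(240n, 30n) ~ (16777216/823543)^(30n) · sqrt(4/(7π·30n)).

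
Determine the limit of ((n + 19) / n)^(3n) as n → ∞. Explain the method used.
lim = e^57

Rewrite as (1 + 19/n)^(3n). By the standard limit (1 + x/n)^n → e^x, we have (1 + 19/n)^n → e^19, and raising to the 3rd power gives e^57.
More precisely, ln[(1 + 19/n)^(3n)] = 3n · ln(1 + 19/n) = 3n · (19/n + O(1/n^2)) = 57 + O(1/n) → 57.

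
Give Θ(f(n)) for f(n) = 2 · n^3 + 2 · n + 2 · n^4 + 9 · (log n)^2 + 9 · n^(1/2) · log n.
f(n) ∈ Θ(n^4)

Compare the terms by growth order. For large n, n^a · (log n)^b dominates n^a' · (log n)^b' iff a > a', or (a = a' and b > b'). Ranking the 5 terms shows the dominant one is 2 · n^4. Hence f(n) ∈ Θ(n^4).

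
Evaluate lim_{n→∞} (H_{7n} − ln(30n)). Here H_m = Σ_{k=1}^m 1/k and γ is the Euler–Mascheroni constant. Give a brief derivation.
lim = ln(7/30) + γ

By Euler-Maclaurin, H_m = ln m + γ + O(1/m). So
  H_{7n} − ln(30n) = ln(7n) + γ − ln(30n) + O(1/n)
                       = ln(7/30) + γ + O(1/n).
Hence the limit is ln(7/30) + γ.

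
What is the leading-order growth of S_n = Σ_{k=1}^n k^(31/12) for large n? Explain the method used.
S_n ~ (12/43) · n^(43/12)

Integral comparison: Σ_{k=1}^n k^(31/12) = ∫_0^n x^(31/12) dx + O(n^(31/12)). The integral is n^(1 + 31/12) / (1 + 31/12) = n^((31+12)/12) / ((31+12)/12) = (12/43) · n^(43/12).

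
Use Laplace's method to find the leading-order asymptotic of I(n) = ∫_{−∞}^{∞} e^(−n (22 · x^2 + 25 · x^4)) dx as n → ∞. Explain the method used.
I(n) ~ sqrt(π/(22n))

φ(x) = 22 · x^2 + 25 · x^4 has its unique global minimum at x* = 0 (since φ'(x) = 44x + 100x^3 = 0 only at x = 0 for real x with both coefficients positive, and φ → ∞ as |x| → ∞). At x* = 0, φ(0) = 0 and φ''(0) = 44. Laplace's method then gives
  I(n) ~ sqrt(2π / (n · φ''(0))) · e^(−n φ(0)) = sqrt(2π / (44n)) = sqrt(π/(22n)).
The 25 · x^4 term contributes only at subleading order (an O(1/n) relative correction).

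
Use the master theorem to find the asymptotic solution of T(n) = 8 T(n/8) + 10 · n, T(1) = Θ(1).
T(n) = Θ(n log n)

log_8 8 = 1, and f(n) = 10 · n = Θ(n^(log_8 8)). This is Case 2 of the master theorem: T(n) = Θ(f(n) · log n) = Θ(n log n).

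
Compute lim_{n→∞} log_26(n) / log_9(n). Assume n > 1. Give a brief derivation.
lim = ln(9) / ln(26) = log_26(9)

Change of base: log_26(n) = ln n / ln 26 and log_9(n) = ln n / ln 9. The ratio is (ln n / ln 26) · (ln 9 / ln n) = ln 9 / ln 26, a constant independent of n. So the limit is ln 9 / ln 26 = log_26(9).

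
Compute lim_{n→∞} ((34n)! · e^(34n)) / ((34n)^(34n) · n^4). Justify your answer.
lim = 0

Stirling: (34n)! ~ sqrt(2π·34n) · (34n/e)^(34n). Hence
  (34n)! · e^(34n) / (34n)^(34n) ~ sqrt(2π·34n).
Dividing by n^4: sqrt(2π·34n) / n^4 = sqrt(2π·34) · n^((1−8)/2), so the expression behaves like sqrt(2π·34) · n^((1−8)/2) → 0.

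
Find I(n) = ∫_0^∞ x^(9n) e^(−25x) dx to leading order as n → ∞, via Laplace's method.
I(n) ~ (sqrt(2π·9n) / 25) · (9n/(25e))^(9n)

Write the integrand as exp(9n ln x − 25x) and set f(x) = 9n ln x − 25x. Then f'(x) = 9n/x − 25 = 0 at x* = 9n/25, and f''(x*) = −9n/x*^2 = −25^2/(9n). Laplace's method (interior maximum) gives
  I(n) ~ e^(f(x*)) · sqrt(2π / |f''(x*)|)
        = exp(9n ln(9n/25) − 9n) · sqrt(2π · 9n / 25^2)
        = (9n/25)^(9n) e^(−9n) · sqrt(2π·9n) / 25
        = (sqrt(2π·9n) / 25) · (9n/(25e))^(9n).
This matches Γ(9n+1)/25^(9n+1) with Stirling applied to Γ.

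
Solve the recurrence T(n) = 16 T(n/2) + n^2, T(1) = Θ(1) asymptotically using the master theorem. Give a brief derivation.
T(n) = Θ(n^4)

Master theorem: compare f(n) = n^2 to n^(log_2 16) where log_2 16 = 4. Since 2 < log_2 16, we have f(n) = O(n^(log_2 16 − ε)) for some ε > 0 — Case 1. Hence T(n) = Θ(n^(log_2 16)) = Θ(n^4).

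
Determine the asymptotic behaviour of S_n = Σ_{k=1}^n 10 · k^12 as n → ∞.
S_n ~ 10 · n^13 / 13

By integral comparison (Euler-Maclaurin), Σ_{k=1}^n 10 · k^12 = 10 · ∫_0^n x^12 dx + O(n^12) = 10 · n^13/13 + O(n^12). (Equivalently, Faulhaber's formula gives the same leading term.)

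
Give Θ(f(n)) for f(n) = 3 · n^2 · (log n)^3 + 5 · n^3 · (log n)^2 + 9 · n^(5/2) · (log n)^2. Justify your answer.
f(n) ∈ Θ(n^3 · (log n)^2)

Compare the terms by growth order. For large n, n^a · (log n)^b dominates n^a' · (log n)^b' iff a > a', or (a = a' and b > b'). Ranking the 3 terms shows the dominant one is 5 · n^3 · (log n)^2. Hence f(n) ∈ Θ(n^3 · (log n)^2).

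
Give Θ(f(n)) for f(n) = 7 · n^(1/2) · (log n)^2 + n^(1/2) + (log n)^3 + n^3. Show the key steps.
f(n) ∈ Θ(n^3)

Compare the terms by growth order. For large n, n^a · (log n)^b dominates n^a' · (log n)^b' iff a > a', or (a = a' and b > b'). Ranking the 4 terms shows the dominant one is n^3. Hence f(n) ∈ Θ(n^3).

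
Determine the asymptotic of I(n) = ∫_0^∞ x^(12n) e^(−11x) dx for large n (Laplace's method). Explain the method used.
I(n) ~ (sqrt(2π·12n) / 11) · (12n/(11e))^(12n)

Write the integrand as exp(12n ln x − 11x) and set f(x) = 12n ln x − 11x. Then f'(x) = 12n/x − 11 = 0 at x* = 12n/11, and f''(x*) = −12n/x*^2 = −11^2/(12n). Laplace's method (interior maximum) gives
  I(n) ~ e^(f(x*)) · sqrt(2π / |f''(x*)|)
        = exp(12n ln(12n/11) − 12n) · sqrt(2π · 12n / 11^2)
        = (12n/11)^(12n) e^(−12n) · sqrt(2π·12n) / 11
        = (sqrt(2π·12n) / 11) · (12n/(11e))^(12n).
This matches Γ(12n+1)/11^(12n+1) with Stirling applied to Γ.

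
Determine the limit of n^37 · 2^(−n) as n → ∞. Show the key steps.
lim = 0

Exponentials with base > 1 dominate every fixed polynomial: for any fixed c, n^c / 2^n → 0 as n → ∞ (e.g. by the ratio test, or by writing 2^n = e^(n ln 2) and noting e^(n ln 2) / n^c → ∞). Hence n^37 · 2^(−n) = n^37 / 2^n → 0.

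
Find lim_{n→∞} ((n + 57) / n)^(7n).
lim = e^399

Rewrite as (1 + 57/n)^(7n). By the standard limit (1 + x/n)^n → e^x, we have (1 + 57/n)^n → e^57, and raising to the 7th power gives e^399.
More precisely, ln[(1 + 57/n)^(7n)] = 7n · ln(1 + 57/n) = 7n · (57/n + O(1/n^2)) = 399 + O(1/n) → 399.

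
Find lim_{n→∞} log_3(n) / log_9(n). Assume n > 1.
lim = ln(9) / ln(3) = log_3(9)

Change of base: log_3(n) = ln n / ln 3 and log_9(n) = ln n / ln 9. The ratio is (ln n / ln 3) · (ln 9 / ln n) = ln 9 / ln 3, a constant independent of n. So the limit is ln 9 / ln 3 = log_3(9).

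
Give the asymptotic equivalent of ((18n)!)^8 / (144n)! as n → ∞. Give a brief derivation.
((18n)!)^8/(144n)! ~ ((2π·18n)^(7/2) / sqrt(8)) · 8^(−8·18n)  →  0

Write N = 18n. Stirling: N! ~ sqrt(2π N)(N/e)^N and (8N)! ~ sqrt(2π·8N)·(8N/e)^(8N).
  (N!)^8/(8N)! ~ (2π N)^(8/2) (N/e)^(8N) / [sqrt(2π·8N) (8N/e)^(8N)]
     = (2π N)^(8/2) / sqrt(2π·8N) · (N/(8N))^(8N)
     = (2π N)^((8−1)/2) / sqrt(8) · 8^(−8N).
Since 8^8 > 1, the factor 8^(−8N) decays exponentially, so the ratio → 0. Substituting N = 18n gives the stated form.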